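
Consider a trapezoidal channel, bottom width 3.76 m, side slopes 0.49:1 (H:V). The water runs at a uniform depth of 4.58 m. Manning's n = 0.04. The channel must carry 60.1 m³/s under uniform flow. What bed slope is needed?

S = 0.0031

With bottom width b = 3.76 m and side slope z = 0.49: A = (b + zy)y = (3.76 + 0.49×4.58)×4.58 = 27.5 m²; P = b + 2y√(1+z²) = 3.76 + 2×4.58×1.114 = 13.96 m.
Hydraulic radius R = A/P = 27.5/13.96 = 1.97 m.
From Manning's equation, S = [nQ / (1 A R^(2/3))]² = [0.04 × 60.1 / (1 × 27.5 × 1.97^(2/3))]² = 0.0031.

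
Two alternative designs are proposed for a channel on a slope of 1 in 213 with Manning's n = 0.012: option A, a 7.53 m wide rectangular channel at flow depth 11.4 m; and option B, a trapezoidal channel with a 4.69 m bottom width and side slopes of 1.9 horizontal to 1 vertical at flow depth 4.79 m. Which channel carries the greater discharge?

Channel A: Flow area A = b·y = 7.53 × 11.4 = 85.84 m². Wetted perimeter P = b + 2y = 7.53 + 2×11.4 = 30.33 m. Hydraulic radius R = A/P = 85.84/30.33 = 2.83 m. Q_A = (1/0.012)·85.84·2.83^(2/3)·√0.004695 = 980.7 m³/s.
Channel B: With bottom width b = 4.69 m and side slope z = 1.9: A = (b + zy)y = (4.69 + 1.9×4.79)×4.79 = 66.06 m²; P = b + 2y√(1+z²) = 4.69 + 2×4.79×2.147 = 25.26 m. Hydraulic radius R = A/P = 66.06/25.26 = 2.615 m. Q_B = (1/0.012)·66.06·2.615^(2/3)·√0.004695 = 716 m³/s.
Q_A = 980.7 m³/s vs Q_B = 716 m³/s, so channel A carries more.

channel A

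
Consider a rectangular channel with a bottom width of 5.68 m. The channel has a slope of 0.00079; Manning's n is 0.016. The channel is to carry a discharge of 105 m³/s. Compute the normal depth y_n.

Manning's equation rearranged: A R^(2/3) = nQ / (1·√S) = 0.016 × 105 / (√0.00079) = 59.77.
Try y = 7.66 m: A R^(2/3) = 70.71 — too large.
Try y = 4.61 m: A R^(2/3) = 38.13 — too small.
Try y = 6.65 m: A R^(2/3) = 59.76 — ≈ 59.77.

y_n = 6.65 m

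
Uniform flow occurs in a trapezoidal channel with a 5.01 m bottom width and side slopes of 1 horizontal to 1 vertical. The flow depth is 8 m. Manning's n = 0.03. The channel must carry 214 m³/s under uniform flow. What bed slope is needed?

S = 0.000649

With bottom width b = 5.01 m and side slope z = 1: A = (b + zy)y = (5.01 + 1×8)×8 = 104.1 m²; P = b + 2y√(1+z²) = 5.01 + 2×8×1.414 = 27.64 m.
Hydraulic radius R = A/P = 104.1/27.64 = 3.766 m.
From Manning's equation, S = [nQ / (1 A R^(2/3))]² = [0.03 × 214 / (1 × 104.1 × 3.766^(2/3))]² = 0.000649.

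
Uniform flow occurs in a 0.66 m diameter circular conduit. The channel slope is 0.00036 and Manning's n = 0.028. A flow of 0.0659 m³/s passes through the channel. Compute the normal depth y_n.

Manning's equation rearranged: A R^(2/3) = nQ / (1·√S) = 0.028 × 0.0659 / (√0.00036) = 0.09725.
At y = 0.431 m: A R^(2/3) = 0.07837 — too small.
At y = 0.614 m: A R^(2/3) = 0.1107 — too large.
At y = 0.511 m: A R^(2/3) = 0.09726 — close enough.

y_n = 0.511 m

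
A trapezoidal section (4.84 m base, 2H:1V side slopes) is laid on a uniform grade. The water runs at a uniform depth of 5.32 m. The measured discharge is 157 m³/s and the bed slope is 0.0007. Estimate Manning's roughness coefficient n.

With bottom width b = 4.84 m and side slope z = 2: A = (b + zy)y = (4.84 + 2×5.32)×5.32 = 82.35 m²; P = b + 2y√(1+z²) = 4.84 + 2×5.32×2.236 = 28.63 m.
Hydraulic radius R = A/P = 82.35/28.63 = 2.876 m.
Rearranging Manning's equation: n = (1/Q) A R^(2/3) S^(1/2) = (1/157) × 82.35 × 2.876^(2/3) × √0.0007 = 0.0281.

n = 0.0281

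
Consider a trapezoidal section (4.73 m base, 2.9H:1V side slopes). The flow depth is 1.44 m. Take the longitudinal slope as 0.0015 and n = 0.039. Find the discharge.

With bottom width b = 4.73 m and side slope z = 2.9: A = (b + zy)y = (4.73 + 2.9×1.44)×1.44 = 12.82 m²; P = b + 2y√(1+z²) = 4.73 + 2×1.44×3.068 = 13.56 m.
Hydraulic radius R = A/P = 12.82/13.56 = 0.9454 m.
Manning's equation: Q = (1/n) A R^(2/3) S^(1/2) = (1/0.039) × 12.82 × 0.9454^(2/3) × 0.0015^(1/2) = 12.3 m³/s.

Q = 12.3 m³/s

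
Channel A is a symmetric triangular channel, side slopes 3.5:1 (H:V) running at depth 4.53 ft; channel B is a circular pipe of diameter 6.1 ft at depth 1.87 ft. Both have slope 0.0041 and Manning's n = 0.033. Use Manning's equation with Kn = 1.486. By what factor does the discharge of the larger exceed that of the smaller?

Channel A: For a triangular section with side slope z = 3.5: A = zy² = 3.5×4.53² = 71.82 ft²; P = 2y√(1+z²) = 2×4.53×3.64 = 32.98 ft. Hydraulic radius R = A/P = 71.82/32.98 = 2.178 ft. Q_A = (1.486/0.033)·71.82·2.178^(2/3)·√0.0041 = 347.9 ft³/s.
Channel B: For a circular section of diameter D = 6.1 ft at depth y = 1.87 ft, the central angle is θ = 2 arccos(1 − 2y/D) = 2.347 rad. Then A = (D²/8)(θ − sin θ) = 7.598 ft² and P = Dθ/2 = 7.159 ft. Hydraulic radius R = A/P = 7.598/7.159 = 1.061 ft. Q_B = (1.486/0.033)·7.598·1.061^(2/3)·√0.0041 = 22.8 ft³/s.
The larger discharge is 347.9 ft³/s and the smaller is 22.8 ft³/s; the ratio is 15.3.

15.3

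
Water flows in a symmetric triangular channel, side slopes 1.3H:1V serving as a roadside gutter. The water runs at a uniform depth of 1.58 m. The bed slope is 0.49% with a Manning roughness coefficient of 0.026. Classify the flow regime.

subcritical

For a triangular section with side slope z = 1.3: A = zy² = 1.3×1.58² = 3.245 m²; P = 2y√(1+z²) = 2×1.58×1.64 = 5.183 m.
Hydraulic radius R = A/P = 3.245/5.183 = 0.6262 m.
V = (1/n) R^(2/3) √S = (1/0.026) × 0.6262^(2/3) × √0.0049 = 1.971 m/s. Hydraulic depth D_h = A/T = 3.245/4.108 = 0.79 m.
Froude number Fr = V/√(g·D_h) = 1.971/√(9.81×0.79) = 0.708, which is less than 1, so the flow is subcritical.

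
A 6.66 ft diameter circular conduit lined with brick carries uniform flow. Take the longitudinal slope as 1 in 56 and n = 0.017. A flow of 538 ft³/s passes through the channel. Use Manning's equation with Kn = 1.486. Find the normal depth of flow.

Manning's equation rearranged: A R^(2/3) = nQ / (1.486·√S) = 0.017 × 538 / (1.486 × √0.01786) = 46.06.
Try y = 5.94 ft: A R^(2/3) = 51.95 — over.
Try y = 4.45 ft: A R^(2/3) = 38.48 — short.
Try y = 5.14 ft: A R^(2/3) = 46.09 — matches.

y_n = 5.14 ft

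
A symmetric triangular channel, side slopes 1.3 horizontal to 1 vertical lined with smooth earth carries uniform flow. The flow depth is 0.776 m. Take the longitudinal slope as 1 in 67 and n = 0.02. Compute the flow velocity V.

V = 2.78 m/s

For a triangular section with side slope z = 1.3: A = zy² = 1.3×0.776² = 0.7828 m²; P = 2y√(1+z²) = 2×0.776×1.64 = 2.545 m.
Hydraulic radius R = A/P = 0.7828/2.545 = 0.3075 m.
From Manning's equation, V = (1/n) R^(2/3) S^(1/2) = (1/0.02) × 0.3075^(2/3) × 0.01493^(1/2) = 2.78 m/s.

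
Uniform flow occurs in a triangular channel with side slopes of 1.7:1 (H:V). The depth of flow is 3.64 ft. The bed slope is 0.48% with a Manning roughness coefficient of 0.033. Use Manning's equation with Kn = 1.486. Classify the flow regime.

For a triangular section with side slope z = 1.7: A = zy² = 1.7×3.64² = 22.52 ft²; P = 2y√(1+z²) = 2×3.64×1.972 = 14.36 ft.
Hydraulic radius R = A/P = 22.52/14.36 = 1.569 ft.
V = (1.486/n) R^(2/3) √S = (1.486/0.033) × 1.569^(2/3) × √0.0048 = 4.212 ft/s. Hydraulic depth D_h = A/T = 22.52/12.38 = 1.82 ft.
Froude number Fr = V/√(g·D_h) = 4.212/√(32.2×1.82) = 0.55, which is less than 1, so the flow is subcritical.

subcritical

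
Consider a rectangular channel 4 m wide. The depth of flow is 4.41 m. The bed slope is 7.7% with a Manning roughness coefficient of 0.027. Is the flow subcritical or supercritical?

supercritical

Flow area A = b·y = 4 × 4.41 = 17.64 m². Wetted perimeter P = b + 2y = 4 + 2×4.41 = 12.82 m.
Hydraulic radius R = A/P = 17.64/12.82 = 1.376 m.
V = (1/n) R^(2/3) √S = (1/0.027) × 1.376^(2/3) × √0.077 = 12.71 m/s. Hydraulic depth D_h = A/T = 17.64/4 = 4.41 m.
Froude number Fr = V/√(g·D_h) = 12.71/√(9.81×4.41) = 1.93, which is greater than 1, so the flow is supercritical.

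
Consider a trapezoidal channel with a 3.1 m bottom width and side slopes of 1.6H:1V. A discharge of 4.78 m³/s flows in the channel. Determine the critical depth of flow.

y_c = 0.563 m

At critical depth, Q² T / (g A³) = 1, i.e. A³/T = Q²/g = 4.78²/9.81 = 2.329.
Trying y = 0.636 m: A³/T = 3.497 — over.
Trying y = 0.563 m: A³/T = 2.331 — ≈ 2.329.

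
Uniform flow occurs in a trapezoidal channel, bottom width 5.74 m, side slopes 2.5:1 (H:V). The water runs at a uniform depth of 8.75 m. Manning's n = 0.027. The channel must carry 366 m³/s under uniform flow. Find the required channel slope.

S = 0.00022

With bottom width b = 5.74 m and side slope z = 2.5: A = (b + zy)y = (5.74 + 2.5×8.75)×8.75 = 241.6 m²; P = b + 2y√(1+z²) = 5.74 + 2×8.75×2.693 = 52.86 m.
Hydraulic radius R = A/P = 241.6/52.86 = 4.571 m.
From Manning's equation, S = [nQ / (1 A R^(2/3))]² = [0.027 × 366 / (1 × 241.6 × 4.571^(2/3))]² = 0.00022.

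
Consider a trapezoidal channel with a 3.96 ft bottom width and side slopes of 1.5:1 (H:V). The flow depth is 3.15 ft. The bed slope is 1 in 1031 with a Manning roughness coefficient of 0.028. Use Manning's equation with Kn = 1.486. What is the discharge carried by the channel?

Q = 66.6 ft³/s

With bottom width b = 3.96 ft and side slope z = 1.5: A = (b + zy)y = (3.96 + 1.5×3.15)×3.15 = 27.36 ft²; P = b + 2y√(1+z²) = 3.96 + 2×3.15×1.803 = 15.32 ft.
Hydraulic radius R = A/P = 27.36/15.32 = 1.786 ft.
Manning's equation: Q = (1.486/n) A R^(2/3) S^(1/2) = (1.486/0.028) × 27.36 × 1.786^(2/3) × 0.0009699^(1/2) = 66.6 ft³/s.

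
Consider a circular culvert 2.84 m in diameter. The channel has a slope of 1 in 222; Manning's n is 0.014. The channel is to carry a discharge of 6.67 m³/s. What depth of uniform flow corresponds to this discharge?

y_n = 1.02 m

Manning's equation rearranged: A R^(2/3) = nQ / (1·√S) = 0.014 × 6.67 / (√0.004505) = 1.391.
Trying y = 1.29 m: A R^(2/3) = 2.135 — over.
Trying y = 0.89 m: A R^(2/3) = 1.074 — short.
Trying y = 1.02 m: A R^(2/3) = 1.392 — ≈ 1.391.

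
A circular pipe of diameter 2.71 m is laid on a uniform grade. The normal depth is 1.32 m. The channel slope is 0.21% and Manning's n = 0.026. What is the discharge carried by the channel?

Q = 3.75 m³/s

For a circular section of diameter D = 2.71 m at depth y = 1.32 m, the central angle is θ = 2 arccos(1 − 2y/D) = 3.09 rad. Then A = (D²/8)(θ − sin θ) = 2.789 m² and P = Dθ/2 = 4.187 m.
Hydraulic radius R = A/P = 2.789/4.187 = 0.6662 m.
Manning's equation: Q = (1/n) A R^(2/3) S^(1/2) = (1/0.026) × 2.789 × 0.6662^(2/3) × 0.0021^(1/2) = 3.75 m³/s.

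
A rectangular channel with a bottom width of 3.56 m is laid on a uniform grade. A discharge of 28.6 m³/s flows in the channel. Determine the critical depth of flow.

y_c = 1.87 m

For a rectangular channel, critical depth y_c = (q²/g)^(1/3) where q = Q/b = 28.6/3.56 = 8.034 m²/s.
So y_c = (8.034²/9.81)^(1/3) = 1.87 m.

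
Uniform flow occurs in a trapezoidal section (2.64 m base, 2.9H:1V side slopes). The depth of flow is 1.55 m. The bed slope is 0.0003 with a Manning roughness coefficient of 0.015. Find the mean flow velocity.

V = 1.08 m/s

With bottom width b = 2.64 m and side slope z = 2.9: A = (b + zy)y = (2.64 + 2.9×1.55)×1.55 = 11.06 m²; P = b + 2y√(1+z²) = 2.64 + 2×1.55×3.068 = 12.15 m.
Hydraulic radius R = A/P = 11.06/12.15 = 0.9103 m.
From Manning's equation, V = (1/n) R^(2/3) S^(1/2) = (1/0.015) × 0.9103^(2/3) × 0.0003^(1/2) = 1.08 m/s.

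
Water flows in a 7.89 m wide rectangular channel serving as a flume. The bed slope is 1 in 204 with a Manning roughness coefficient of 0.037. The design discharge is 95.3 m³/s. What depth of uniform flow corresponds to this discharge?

Manning's equation rearranged: A R^(2/3) = nQ / (1·√S) = 0.037 × 95.3 / (√0.004902) = 50.36.
Trying y = 5.14 m: A R^(2/3) = 69.26 — high.
Trying y = 3.23 m: A R^(2/3) = 37.37 — low.
Trying y = 4.03 m: A R^(2/3) = 50.37 — ≈ 50.36.

y_n = 4.03 m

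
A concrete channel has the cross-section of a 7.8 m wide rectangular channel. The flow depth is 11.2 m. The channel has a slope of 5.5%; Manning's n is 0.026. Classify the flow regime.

Flow area A = b·y = 7.8 × 11.2 = 87.36 m². Wetted perimeter P = b + 2y = 7.8 + 2×11.2 = 30.2 m.
Hydraulic radius R = A/P = 87.36/30.2 = 2.893 m.
V = (1/n) R^(2/3) √S = (1/0.026) × 2.893^(2/3) × √0.055 = 18.31 m/s. Hydraulic depth D_h = A/T = 87.36/7.8 = 11.2 m.
Froude number Fr = V/√(g·D_h) = 18.31/√(9.81×11.2) = 1.75, which is greater than 1, so the flow is supercritical.

supercritical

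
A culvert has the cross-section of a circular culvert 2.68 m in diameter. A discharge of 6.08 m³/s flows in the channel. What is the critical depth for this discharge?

y_c = 1.09 m

At critical depth, Q² T / (g A³) = 1, i.e. A³/T = Q²/g = 6.08²/9.81 = 3.768.
At y = 0.758 m: A³/T = 0.934 — too small.
At y = 1.24 m: A³/T = 6.225 — too large.
At y = 1.09 m: A³/T = 3.798 — ≈ 3.768.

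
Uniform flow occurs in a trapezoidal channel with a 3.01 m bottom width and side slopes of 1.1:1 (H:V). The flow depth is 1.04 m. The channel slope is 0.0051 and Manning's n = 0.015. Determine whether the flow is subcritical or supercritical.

supercritical

With bottom width b = 3.01 m and side slope z = 1.1: A = (b + zy)y = (3.01 + 1.1×1.04)×1.04 = 4.32 m²; P = b + 2y√(1+z²) = 3.01 + 2×1.04×1.487 = 6.102 m.
Hydraulic radius R = A/P = 4.32/6.102 = 0.708 m.
V = (1/n) R^(2/3) √S = (1/0.015) × 0.708^(2/3) × √0.0051 = 3.782 m/s. Hydraulic depth D_h = A/T = 4.32/5.298 = 0.8154 m.
Froude number Fr = V/√(g·D_h) = 3.782/√(9.81×0.8154) = 1.34, which is greater than 1, so the flow is supercritical.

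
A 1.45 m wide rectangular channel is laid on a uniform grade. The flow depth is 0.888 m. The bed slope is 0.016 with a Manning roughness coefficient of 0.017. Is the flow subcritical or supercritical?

supercritical

Flow area A = b·y = 1.45 × 0.888 = 1.288 m². Wetted perimeter P = b + 2y = 1.45 + 2×0.888 = 3.226 m.
Hydraulic radius R = A/P = 1.288/3.226 = 0.3991 m.
V = (1/n) R^(2/3) √S = (1/0.017) × 0.3991^(2/3) × √0.016 = 4.034 m/s. Hydraulic depth D_h = A/T = 1.288/1.45 = 0.888 m.
Froude number Fr = V/√(g·D_h) = 4.034/√(9.81×0.888) = 1.37, which is greater than 1, so the flow is supercritical.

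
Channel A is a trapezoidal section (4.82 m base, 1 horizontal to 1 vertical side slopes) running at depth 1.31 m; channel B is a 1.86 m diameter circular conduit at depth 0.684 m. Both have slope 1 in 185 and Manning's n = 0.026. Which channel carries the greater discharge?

Channel A: With bottom width b = 4.82 m and side slope z = 1: A = (b + zy)y = (4.82 + 1×1.31)×1.31 = 8.03 m²; P = b + 2y√(1+z²) = 4.82 + 2×1.31×1.414 = 8.525 m. Hydraulic radius R = A/P = 8.03/8.525 = 0.9419 m. Q_A = (1/0.026)·8.03·0.9419^(2/3)·√0.005405 = 21.82 m³/s.
Channel B: For a circular section of diameter D = 1.86 m at depth y = 0.684 m, the central angle is θ = 2 arccos(1 − 2y/D) = 2.606 rad. Then A = (D²/8)(θ − sin θ) = 0.9064 m² and P = Dθ/2 = 2.424 m. Hydraulic radius R = A/P = 0.9064/2.424 = 0.374 m. Q_B = (1/0.026)·0.9064·0.374^(2/3)·√0.005405 = 1.33 m³/s.
Q_A = 21.82 m³/s vs Q_B = 1.33 m³/s, so channel A carries more.

channel A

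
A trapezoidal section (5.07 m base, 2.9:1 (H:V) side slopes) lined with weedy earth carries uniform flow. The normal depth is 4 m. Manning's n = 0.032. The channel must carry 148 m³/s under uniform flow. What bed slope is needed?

With bottom width b = 5.07 m and side slope z = 2.9: A = (b + zy)y = (5.07 + 2.9×4)×4 = 66.68 m²; P = b + 2y√(1+z²) = 5.07 + 2×4×3.068 = 29.61 m.
Hydraulic radius R = A/P = 66.68/29.61 = 2.252 m.
From Manning's equation, S = [nQ / (1 A R^(2/3))]² = [0.032 × 148 / (1 × 66.68 × 2.252^(2/3))]² = 0.00171.

S = 0.00171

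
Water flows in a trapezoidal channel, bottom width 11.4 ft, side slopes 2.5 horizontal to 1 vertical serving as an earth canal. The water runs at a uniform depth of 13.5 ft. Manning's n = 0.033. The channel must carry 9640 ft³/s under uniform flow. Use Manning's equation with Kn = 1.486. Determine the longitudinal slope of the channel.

S = 0.00879

With bottom width b = 11.4 ft and side slope z = 2.5: A = (b + zy)y = (11.4 + 2.5×13.5)×13.5 = 609.5 ft²; P = b + 2y√(1+z²) = 11.4 + 2×13.5×2.693 = 84.1 ft.
Hydraulic radius R = A/P = 609.5/84.1 = 7.248 ft.
From Manning's equation, S = [nQ / (1.486 A R^(2/3))]² = [0.033 × 9640 / (1.486 × 609.5 × 7.248^(2/3))]² = 0.00879.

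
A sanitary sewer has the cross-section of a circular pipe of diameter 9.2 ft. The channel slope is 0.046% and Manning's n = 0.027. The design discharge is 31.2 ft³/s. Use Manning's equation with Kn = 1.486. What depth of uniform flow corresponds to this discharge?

Manning's equation rearranged: A R^(2/3) = nQ / (1.486·√S) = 0.027 × 31.2 / (1.486 × √0.00046) = 26.43.
Trying y = 2.68 ft: A R^(2/3) = 21.42 — low.
Trying y = 3.82 ft: A R^(2/3) = 41.78 — high.
Trying y = 2.99 ft: A R^(2/3) = 26.46 — matches.

y_n = 2.99 ft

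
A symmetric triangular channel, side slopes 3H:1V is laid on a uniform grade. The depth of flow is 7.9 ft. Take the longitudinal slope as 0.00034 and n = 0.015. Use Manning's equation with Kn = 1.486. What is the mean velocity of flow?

For a triangular section with side slope z = 3: A = zy² = 3×7.9² = 187.2 ft²; P = 2y√(1+z²) = 2×7.9×3.162 = 49.96 ft.
Hydraulic radius R = A/P = 187.2/49.96 = 3.747 ft.
From Manning's equation, V = (1.486/n) R^(2/3) S^(1/2) = (1.486/0.015) × 3.747^(2/3) × 0.00034^(1/2) = 4.41 ft/s.

V = 4.41 ft/s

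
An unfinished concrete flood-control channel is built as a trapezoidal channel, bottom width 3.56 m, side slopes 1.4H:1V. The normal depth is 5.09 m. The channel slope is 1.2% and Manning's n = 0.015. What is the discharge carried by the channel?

With bottom width b = 3.56 m and side slope z = 1.4: A = (b + zy)y = (3.56 + 1.4×5.09)×5.09 = 54.39 m²; P = b + 2y√(1+z²) = 3.56 + 2×5.09×1.72 = 21.07 m.
Hydraulic radius R = A/P = 54.39/21.07 = 2.581 m.
Manning's equation: Q = (1/n) A R^(2/3) S^(1/2) = (1/0.015) × 54.39 × 2.581^(2/3) × 0.012^(1/2) = 747 m³/s.

Q = 747 m³/s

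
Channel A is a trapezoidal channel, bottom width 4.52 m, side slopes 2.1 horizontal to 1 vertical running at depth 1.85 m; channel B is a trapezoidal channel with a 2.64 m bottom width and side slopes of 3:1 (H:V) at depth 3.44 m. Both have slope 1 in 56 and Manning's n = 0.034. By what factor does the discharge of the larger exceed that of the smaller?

Channel A: With bottom width b = 4.52 m and side slope z = 2.1: A = (b + zy)y = (4.52 + 2.1×1.85)×1.85 = 15.55 m²; P = b + 2y√(1+z²) = 4.52 + 2×1.85×2.326 = 13.13 m. Hydraulic radius R = A/P = 15.55/13.13 = 1.185 m. Q_A = (1/0.034)·15.55·1.185^(2/3)·√0.01786 = 68.42 m³/s.
Channel B: With bottom width b = 2.64 m and side slope z = 3: A = (b + zy)y = (2.64 + 3×3.44)×3.44 = 44.58 m²; P = b + 2y√(1+z²) = 2.64 + 2×3.44×3.162 = 24.4 m. Hydraulic radius R = A/P = 44.58/24.4 = 1.827 m. Q_B = (1/0.034)·44.58·1.827^(2/3)·√0.01786 = 261.9 m³/s.
The larger discharge is 261.9 m³/s and the smaller is 68.42 m³/s; the ratio is 3.83.

3.83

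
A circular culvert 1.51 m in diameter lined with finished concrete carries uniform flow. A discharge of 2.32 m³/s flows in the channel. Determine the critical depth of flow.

y_c = 0.784 m

At critical depth, Q² T / (g A³) = 1, i.e. A³/T = Q²/g = 2.32²/9.81 = 0.5487.
Trying y = 0.904 m: A³/T = 0.9463 — high.
Trying y = 0.62 m: A³/T = 0.2237 — low.
Trying y = 0.784 m: A³/T = 0.549 — close enough.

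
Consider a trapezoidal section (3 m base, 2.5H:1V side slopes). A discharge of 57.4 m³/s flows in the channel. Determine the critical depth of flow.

y_c = 2.03 m

At critical depth, Q² T / (g A³) = 1, i.e. A³/T = Q²/g = 57.4²/9.81 = 335.9.
Try y = 2.43 m: A³/T = 707.9 — high.
Try y = 2.03 m: A³/T = 335 — matches.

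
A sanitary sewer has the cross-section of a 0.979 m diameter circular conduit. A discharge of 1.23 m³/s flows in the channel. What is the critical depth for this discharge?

y_c = 0.642 m

At critical depth, Q² T / (g A³) = 1, i.e. A³/T = Q²/g = 1.23²/9.81 = 0.1542.
Try y = 0.735 m: A³/T = 0.2631 — over.
Try y = 0.642 m: A³/T = 0.154 — close enough.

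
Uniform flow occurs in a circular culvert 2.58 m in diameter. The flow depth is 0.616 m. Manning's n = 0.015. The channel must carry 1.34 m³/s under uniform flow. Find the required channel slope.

S = 0.0017

For a circular section of diameter D = 2.58 m at depth y = 0.616 m, the central angle is θ = 2 arccos(1 − 2y/D) = 2.042 rad. Then A = (D²/8)(θ − sin θ) = 0.9578 m² and P = Dθ/2 = 2.634 m.
Hydraulic radius R = A/P = 0.9578/2.634 = 0.3636 m.
From Manning's equation, S = [nQ / (1 A R^(2/3))]² = [0.015 × 1.34 / (1 × 0.9578 × 0.3636^(2/3))]² = 0.0017.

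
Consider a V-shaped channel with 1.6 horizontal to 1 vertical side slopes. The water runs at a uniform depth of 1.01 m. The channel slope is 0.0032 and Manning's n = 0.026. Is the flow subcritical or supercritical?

subcritical

For a triangular section with side slope z = 1.6: A = zy² = 1.6×1.01² = 1.632 m²; P = 2y√(1+z²) = 2×1.01×1.887 = 3.811 m.
Hydraulic radius R = A/P = 1.632/3.811 = 0.4282 m.
V = (1/n) R^(2/3) √S = (1/0.026) × 0.4282^(2/3) × √0.0032 = 1.236 m/s. Hydraulic depth D_h = A/T = 1.632/3.232 = 0.505 m.
Froude number Fr = V/√(g·D_h) = 1.236/√(9.81×0.505) = 0.555, which is less than 1, so the flow is subcritical.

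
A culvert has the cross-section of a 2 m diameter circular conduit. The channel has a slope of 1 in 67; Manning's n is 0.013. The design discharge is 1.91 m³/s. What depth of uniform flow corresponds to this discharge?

Manning's equation rearranged: A R^(2/3) = nQ / (1·√S) = 0.013 × 1.91 / (√0.01493) = 0.2032.
Trying y = 0.49 m: A R^(2/3) = 0.2604 — too large.
Trying y = 0.433 m: A R^(2/3) = 0.2034 — matches.

y_n = 0.433 m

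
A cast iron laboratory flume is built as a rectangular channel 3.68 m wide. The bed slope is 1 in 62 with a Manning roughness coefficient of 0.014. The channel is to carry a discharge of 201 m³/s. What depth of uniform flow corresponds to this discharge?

y_n = 4.95 m

Manning's equation rearranged: A R^(2/3) = nQ / (1·√S) = 0.014 × 201 / (√0.01613) = 22.16.
Try y = 4.05 m: A R^(2/3) = 17.43 — too small.
Try y = 5.49 m: A R^(2/3) = 25.02 — too large.
Try y = 4.95 m: A R^(2/3) = 22.16 — ≈ 22.16.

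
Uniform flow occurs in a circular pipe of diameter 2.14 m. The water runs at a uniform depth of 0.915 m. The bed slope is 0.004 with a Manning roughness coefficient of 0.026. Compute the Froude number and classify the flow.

subcritical

For a circular section of diameter D = 2.14 m at depth y = 0.915 m, the central angle is θ = 2 arccos(1 − 2y/D) = 2.851 rad. Then A = (D²/8)(θ − sin θ) = 1.468 m² and P = Dθ/2 = 3.05 m.
Hydraulic radius R = A/P = 1.468/3.05 = 0.4812 m.
V = (1/n) R^(2/3) √S = (1/0.026) × 0.4812^(2/3) × √0.004 = 1.494 m/s. Hydraulic depth D_h = A/T = 1.468/2.117 = 0.6932 m.
Froude number Fr = V/√(g·D_h) = 1.494/√(9.81×0.6932) = 0.573, which is less than 1, so the flow is subcritical.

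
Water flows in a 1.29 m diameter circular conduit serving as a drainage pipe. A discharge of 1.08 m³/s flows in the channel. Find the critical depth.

y_c = 0.552 m

At critical depth, Q² T / (g A³) = 1, i.e. A³/T = Q²/g = 1.08²/9.81 = 0.1189.
Try y = 0.377 m: A³/T = 0.0274 — short.
Try y = 0.607 m: A³/T = 0.1715 — over.
Try y = 0.552 m: A³/T = 0.1192 — matches.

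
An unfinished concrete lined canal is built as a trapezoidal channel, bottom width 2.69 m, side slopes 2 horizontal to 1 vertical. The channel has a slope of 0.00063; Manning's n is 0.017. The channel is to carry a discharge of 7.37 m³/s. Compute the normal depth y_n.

y_n = 1.19 m

Manning's equation rearranged: A R^(2/3) = nQ / (1·√S) = 0.017 × 7.37 / (√0.00063) = 4.992.
Try y = 1.48 m: A R^(2/3) = 7.785 — high.
Try y = 1.01 m: A R^(2/3) = 3.606 — low.
Try y = 1.19 m: A R^(2/3) = 4.994 — close enough.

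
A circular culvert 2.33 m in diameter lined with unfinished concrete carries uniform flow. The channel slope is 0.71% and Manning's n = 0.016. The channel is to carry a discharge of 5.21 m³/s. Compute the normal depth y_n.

y_n = 0.925 m

Manning's equation rearranged: A R^(2/3) = nQ / (1·√S) = 0.016 × 5.21 / (√0.0071) = 0.9893.
At y = 1.05 m: A R^(2/3) = 1.242 — too large.
At y = 0.7 m: A R^(2/3) = 0.584 — too small.
At y = 0.925 m: A R^(2/3) = 0.9884 — close enough.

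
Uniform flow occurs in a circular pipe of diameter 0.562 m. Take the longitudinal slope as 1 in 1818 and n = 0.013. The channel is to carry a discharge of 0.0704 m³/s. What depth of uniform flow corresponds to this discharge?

Manning's equation rearranged: A R^(2/3) = nQ / (1·√S) = 0.013 × 0.0704 / (√0.0005501) = 0.03902.
Try y = 0.335 m: A R^(2/3) = 0.04459 — too large.
Try y = 0.258 m: A R^(2/3) = 0.02892 — too small.
Try y = 0.308 m: A R^(2/3) = 0.03904 — close enough.

y_n = 0.308 m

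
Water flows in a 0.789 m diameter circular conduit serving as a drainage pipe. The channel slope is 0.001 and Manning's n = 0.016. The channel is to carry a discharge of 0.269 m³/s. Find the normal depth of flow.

Manning's equation rearranged: A R^(2/3) = nQ / (1·√S) = 0.016 × 0.269 / (√0.001) = 0.1361.
Trying y = 0.599 m: A R^(2/3) = 0.1532 — high.
Trying y = 0.477 m: A R^(2/3) = 0.1126 — low.
Trying y = 0.544 m: A R^(2/3) = 0.136 — close enough.

y_n = 0.544 m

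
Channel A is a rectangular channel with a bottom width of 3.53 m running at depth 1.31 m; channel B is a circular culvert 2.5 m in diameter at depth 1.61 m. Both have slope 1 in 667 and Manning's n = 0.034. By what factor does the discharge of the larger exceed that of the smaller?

1.43

Channel A: Flow area A = b·y = 3.53 × 1.31 = 4.624 m². Wetted perimeter P = b + 2y = 3.53 + 2×1.31 = 6.15 m. Hydraulic radius R = A/P = 4.624/6.15 = 0.7519 m. Q_A = (1/0.034)·4.624·0.7519^(2/3)·√0.001499 = 4.355 m³/s.
Channel B: For a circular section of diameter D = 2.5 m at depth y = 1.61 m, the central angle is θ = 2 arccos(1 − 2y/D) = 3.726 rad. Then A = (D²/8)(θ − sin θ) = 3.342 m² and P = Dθ/2 = 4.657 m. Hydraulic radius R = A/P = 3.342/4.657 = 0.7175 m. Q_B = (1/0.034)·3.342·0.7175^(2/3)·√0.001499 = 3.05 m³/s.
The larger discharge is 4.355 m³/s and the smaller is 3.05 m³/s; the ratio is 1.43.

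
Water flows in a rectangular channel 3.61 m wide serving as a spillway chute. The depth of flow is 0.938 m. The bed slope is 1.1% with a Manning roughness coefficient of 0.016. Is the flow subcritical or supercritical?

supercritical

Flow area A = b·y = 3.61 × 0.938 = 3.386 m². Wetted perimeter P = b + 2y = 3.61 + 2×0.938 = 5.486 m.
Hydraulic radius R = A/P = 3.386/5.486 = 0.6172 m.
V = (1/n) R^(2/3) √S = (1/0.016) × 0.6172^(2/3) × √0.011 = 4.752 m/s. Hydraulic depth D_h = A/T = 3.386/3.61 = 0.938 m.
Froude number Fr = V/√(g·D_h) = 4.752/√(9.81×0.938) = 1.57, which is greater than 1, so the flow is supercritical.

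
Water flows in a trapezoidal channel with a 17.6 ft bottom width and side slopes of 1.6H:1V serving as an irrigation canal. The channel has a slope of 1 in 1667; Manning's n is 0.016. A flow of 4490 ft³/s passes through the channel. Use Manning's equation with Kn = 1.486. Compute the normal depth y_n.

y_n = 13.2 ft

Manning's equation rearranged: A R^(2/3) = nQ / (1.486·√S) = 0.016 × 4490 / (1.486 × √0.0005999) = 1974.
Try y = 11.2 ft: A R^(2/3) = 1406 — too small.
Try y = 16.7 ft: A R^(2/3) = 3245 — too large.
Try y = 13.2 ft: A R^(2/3) = 1973 — ≈ 1974.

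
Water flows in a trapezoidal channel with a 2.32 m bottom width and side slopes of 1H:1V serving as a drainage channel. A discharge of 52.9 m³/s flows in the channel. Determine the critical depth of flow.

At critical depth, Q² T / (g A³) = 1, i.e. A³/T = Q²/g = 52.9²/9.81 = 285.3.
Try y = 3.09 m: A³/T = 549.6 — over.
Try y = 1.82 m: A³/T = 71.77 — short.
Try y = 2.62 m: A³/T = 286.8 — close enough.

y_c = 2.62 m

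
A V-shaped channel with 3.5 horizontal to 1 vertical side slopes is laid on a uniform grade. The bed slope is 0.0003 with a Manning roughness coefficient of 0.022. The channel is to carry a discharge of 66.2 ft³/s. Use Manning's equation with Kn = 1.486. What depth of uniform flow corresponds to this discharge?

y_n = 3.41 ft

Manning's equation rearranged: A R^(2/3) = nQ / (1.486·√S) = 0.022 × 66.2 / (1.486 × √0.0003) = 56.58.
At y = 3.02 ft: A R^(2/3) = 40.93 — low.
At y = 3.41 ft: A R^(2/3) = 56.58 — matches.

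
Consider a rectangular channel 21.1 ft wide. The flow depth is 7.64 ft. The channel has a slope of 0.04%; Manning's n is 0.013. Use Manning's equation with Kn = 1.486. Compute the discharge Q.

Flow area A = b·y = 21.1 × 7.64 = 161.2 ft². Wetted perimeter P = b + 2y = 21.1 + 2×7.64 = 36.38 ft.
Hydraulic radius R = A/P = 161.2/36.38 = 4.431 ft.
Manning's equation: Q = (1.486/n) A R^(2/3) S^(1/2) = (1.486/0.013) × 161.2 × 4.431^(2/3) × 0.0004^(1/2) = 994 ft³/s.

Q = 994 ft³/s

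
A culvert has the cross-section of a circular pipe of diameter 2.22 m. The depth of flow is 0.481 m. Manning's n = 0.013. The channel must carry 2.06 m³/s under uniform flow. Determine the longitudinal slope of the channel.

For a circular section of diameter D = 2.22 m at depth y = 0.481 m, the central angle is θ = 2 arccos(1 − 2y/D) = 1.937 rad. Then A = (D²/8)(θ − sin θ) = 0.6178 m² and P = Dθ/2 = 2.15 m.
Hydraulic radius R = A/P = 0.6178/2.15 = 0.2874 m.
From Manning's equation, S = [nQ / (1 A R^(2/3))]² = [0.013 × 2.06 / (1 × 0.6178 × 0.2874^(2/3))]² = 0.00991.

S = 0.00991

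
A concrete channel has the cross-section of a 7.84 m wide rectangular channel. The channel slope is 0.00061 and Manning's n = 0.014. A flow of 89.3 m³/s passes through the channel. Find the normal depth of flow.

y_n = 4.07 m

Manning's equation rearranged: A R^(2/3) = nQ / (1·√S) = 0.014 × 89.3 / (√0.00061) = 50.62.
Trying y = 3.14 m: A R^(2/3) = 35.66 — short.
Trying y = 4.77 m: A R^(2/3) = 62.33 — over.
Trying y = 4.07 m: A R^(2/3) = 50.6 — close enough.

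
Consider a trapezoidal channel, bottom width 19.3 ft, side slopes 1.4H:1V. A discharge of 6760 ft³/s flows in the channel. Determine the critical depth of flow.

y_c = 11.7 ft

At critical depth, Q² T / (g A³) = 1, i.e. A³/T = Q²/g = 6760²/32.2 = 1419000.
Trying y = 10.2 ft: A³/T = 839600 — low.
Trying y = 13.1 ft: A³/T = 2142000 — high.
Trying y = 11.7 ft: A³/T = 1397000 — close enough.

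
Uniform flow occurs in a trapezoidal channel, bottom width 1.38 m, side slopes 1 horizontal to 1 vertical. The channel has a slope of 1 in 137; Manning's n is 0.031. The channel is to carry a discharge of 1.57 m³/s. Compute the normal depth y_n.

Manning's equation rearranged: A R^(2/3) = nQ / (1·√S) = 0.031 × 1.57 / (√0.007299) = 0.5697.
At y = 0.625 m: A R^(2/3) = 0.6781 — too large.
At y = 0.567 m: A R^(2/3) = 0.569 — close enough.

y_n = 0.567 m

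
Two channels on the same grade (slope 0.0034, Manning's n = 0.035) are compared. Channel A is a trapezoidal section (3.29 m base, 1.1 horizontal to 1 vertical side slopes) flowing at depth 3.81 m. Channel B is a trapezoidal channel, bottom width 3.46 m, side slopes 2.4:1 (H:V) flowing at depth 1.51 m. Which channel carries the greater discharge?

channel A

Channel A: With bottom width b = 3.29 m and side slope z = 1.1: A = (b + zy)y = (3.29 + 1.1×3.81)×3.81 = 28.5 m²; P = b + 2y√(1+z²) = 3.29 + 2×3.81×1.487 = 14.62 m. Hydraulic radius R = A/P = 28.5/14.62 = 1.95 m. Q_A = (1/0.035)·28.5·1.95^(2/3)·√0.0034 = 74.11 m³/s.
Channel B: With bottom width b = 3.46 m and side slope z = 2.4: A = (b + zy)y = (3.46 + 2.4×1.51)×1.51 = 10.7 m²; P = b + 2y√(1+z²) = 3.46 + 2×1.51×2.6 = 11.31 m. Hydraulic radius R = A/P = 10.7/11.31 = 0.9456 m. Q_B = (1/0.035)·10.7·0.9456^(2/3)·√0.0034 = 17.17 m³/s.
Q_A = 74.11 m³/s vs Q_B = 17.17 m³/s, so channel A carries more.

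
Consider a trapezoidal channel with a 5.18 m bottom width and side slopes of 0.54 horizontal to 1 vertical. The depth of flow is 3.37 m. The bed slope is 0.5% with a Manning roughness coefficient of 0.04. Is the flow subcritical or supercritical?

With bottom width b = 5.18 m and side slope z = 0.54: A = (b + zy)y = (5.18 + 0.54×3.37)×3.37 = 23.59 m²; P = b + 2y√(1+z²) = 5.18 + 2×3.37×1.136 = 12.84 m.
Hydraulic radius R = A/P = 23.59/12.84 = 1.837 m.
V = (1/n) R^(2/3) √S = (1/0.04) × 1.837^(2/3) × √0.005 = 2.652 m/s. Hydraulic depth D_h = A/T = 23.59/8.82 = 2.675 m.
Froude number Fr = V/√(g·D_h) = 2.652/√(9.81×2.675) = 0.518, which is less than 1, so the flow is subcritical.

subcritical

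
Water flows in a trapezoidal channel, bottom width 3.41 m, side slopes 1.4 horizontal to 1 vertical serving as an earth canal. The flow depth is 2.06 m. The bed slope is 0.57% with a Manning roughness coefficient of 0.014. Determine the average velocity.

V = 6.21 m/s

With bottom width b = 3.41 m and side slope z = 1.4: A = (b + zy)y = (3.41 + 1.4×2.06)×2.06 = 12.97 m²; P = b + 2y√(1+z²) = 3.41 + 2×2.06×1.72 = 10.5 m.
Hydraulic radius R = A/P = 12.97/10.5 = 1.235 m.
From Manning's equation, V = (1/n) R^(2/3) S^(1/2) = (1/0.014) × 1.235^(2/3) × 0.0057^(1/2) = 6.21 m/s.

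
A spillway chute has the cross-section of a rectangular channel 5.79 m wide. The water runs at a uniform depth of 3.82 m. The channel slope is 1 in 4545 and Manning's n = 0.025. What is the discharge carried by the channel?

Flow area A = b·y = 5.79 × 3.82 = 22.12 m². Wetted perimeter P = b + 2y = 5.79 + 2×3.82 = 13.43 m.
Hydraulic radius R = A/P = 22.12/13.43 = 1.647 m.
Manning's equation: Q = (1/n) A R^(2/3) S^(1/2) = (1/0.025) × 22.12 × 1.647^(2/3) × 0.00022^(1/2) = 18.3 m³/s.

Q = 18.3 m³/s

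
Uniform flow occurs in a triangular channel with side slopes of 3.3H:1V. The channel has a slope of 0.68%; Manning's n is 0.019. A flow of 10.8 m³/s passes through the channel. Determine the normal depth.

Manning's equation rearranged: A R^(2/3) = nQ / (1·√S) = 0.019 × 10.8 / (√0.0068) = 2.488.
Trying y = 1.22 m: A R^(2/3) = 3.431 — over.
Trying y = 0.872 m: A R^(2/3) = 1.401 — short.
Trying y = 1.08 m: A R^(2/3) = 2.479 — matches.

y_n = 1.08 m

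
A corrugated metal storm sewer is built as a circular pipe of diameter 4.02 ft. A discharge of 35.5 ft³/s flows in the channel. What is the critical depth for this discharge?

At critical depth, Q² T / (g A³) = 1, i.e. A³/T = Q²/g = 35.5²/32.2 = 39.14.
Trying y = 1.5 ft: A³/T = 20.71 — low.
Trying y = 2.11 ft: A³/T = 76.53 — high.
Trying y = 1.77 ft: A³/T = 39.1 — matches.

y_c = 1.77 ft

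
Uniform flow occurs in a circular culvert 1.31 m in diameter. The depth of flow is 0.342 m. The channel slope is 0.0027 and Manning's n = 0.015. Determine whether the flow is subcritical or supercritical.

For a circular section of diameter D = 1.31 m at depth y = 0.342 m, the central angle is θ = 2 arccos(1 − 2y/D) = 2.145 rad. Then A = (D²/8)(θ − sin θ) = 0.2801 m² and P = Dθ/2 = 1.405 m.
Hydraulic radius R = A/P = 0.2801/1.405 = 0.1993 m.
V = (1/n) R^(2/3) √S = (1/0.015) × 0.1993^(2/3) × √0.0027 = 1.182 m/s. Hydraulic depth D_h = A/T = 0.2801/1.151 = 0.2434 m.
Froude number Fr = V/√(g·D_h) = 1.182/√(9.81×0.2434) = 0.765, which is less than 1, so the flow is subcritical.

subcritical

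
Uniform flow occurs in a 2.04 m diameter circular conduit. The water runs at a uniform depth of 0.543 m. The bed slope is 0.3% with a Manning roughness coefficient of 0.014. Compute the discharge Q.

For a circular section of diameter D = 2.04 m at depth y = 0.543 m, the central angle is θ = 2 arccos(1 − 2y/D) = 2.168 rad. Then A = (D²/8)(θ − sin θ) = 0.6979 m² and P = Dθ/2 = 2.212 m.
Hydraulic radius R = A/P = 0.6979/2.212 = 0.3156 m.
Manning's equation: Q = (1/n) A R^(2/3) S^(1/2) = (1/0.014) × 0.6979 × 0.3156^(2/3) × 0.003^(1/2) = 1.27 m³/s.

Q = 1.27 m³/s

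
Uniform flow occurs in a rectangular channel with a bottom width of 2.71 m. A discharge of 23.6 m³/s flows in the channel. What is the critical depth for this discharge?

y_c = 1.98 m

For a rectangular channel, critical depth y_c = (q²/g)^(1/3) where q = Q/b = 23.6/2.71 = 8.708 m²/s.
So y_c = (8.708²/9.81)^(1/3) = 1.98 m.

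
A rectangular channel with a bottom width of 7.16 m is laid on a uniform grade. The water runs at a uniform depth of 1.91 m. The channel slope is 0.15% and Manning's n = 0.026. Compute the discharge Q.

Q = 23.6 m³/s

Flow area A = b·y = 7.16 × 1.91 = 13.68 m². Wetted perimeter P = b + 2y = 7.16 + 2×1.91 = 10.98 m.
Hydraulic radius R = A/P = 13.68/10.98 = 1.246 m.
Manning's equation: Q = (1/n) A R^(2/3) S^(1/2) = (1/0.026) × 13.68 × 1.246^(2/3) × 0.0015^(1/2) = 23.6 m³/s.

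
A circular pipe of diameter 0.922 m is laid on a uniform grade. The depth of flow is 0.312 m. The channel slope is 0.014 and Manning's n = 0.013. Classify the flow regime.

For a circular section of diameter D = 0.922 m at depth y = 0.312 m, the central angle is θ = 2 arccos(1 − 2y/D) = 2.483 rad. Then A = (D²/8)(θ − sin θ) = 0.1989 m² and P = Dθ/2 = 1.145 m.
Hydraulic radius R = A/P = 0.1989/1.145 = 0.1737 m.
V = (1/n) R^(2/3) √S = (1/0.013) × 0.1737^(2/3) × √0.014 = 2.834 m/s. Hydraulic depth D_h = A/T = 0.1989/0.8725 = 0.2279 m.
Froude number Fr = V/√(g·D_h) = 2.834/√(9.81×0.2279) = 1.9, which is greater than 1, so the flow is supercritical.

supercritical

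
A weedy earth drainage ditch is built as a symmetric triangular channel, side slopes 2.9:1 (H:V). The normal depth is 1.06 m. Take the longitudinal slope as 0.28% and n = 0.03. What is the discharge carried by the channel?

Q = 3.63 m³/s

For a triangular section with side slope z = 2.9: A = zy² = 2.9×1.06² = 3.258 m²; P = 2y√(1+z²) = 2×1.06×3.068 = 6.503 m.
Hydraulic radius R = A/P = 3.258/6.503 = 0.501 m.
Manning's equation: Q = (1/n) A R^(2/3) S^(1/2) = (1/0.03) × 3.258 × 0.501^(2/3) × 0.0028^(1/2) = 3.63 m³/s.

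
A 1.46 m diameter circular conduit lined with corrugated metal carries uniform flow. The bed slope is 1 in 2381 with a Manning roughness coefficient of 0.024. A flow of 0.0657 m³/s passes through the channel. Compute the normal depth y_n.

y_n = 0.296 m

Manning's equation rearranged: A R^(2/3) = nQ / (1·√S) = 0.024 × 0.0657 / (√0.00042) = 0.07694.
Try y = 0.34 m: A R^(2/3) = 0.1017 — too large.
Try y = 0.226 m: A R^(2/3) = 0.04435 — too small.
Try y = 0.296 m: A R^(2/3) = 0.07697 — ≈ 0.07694.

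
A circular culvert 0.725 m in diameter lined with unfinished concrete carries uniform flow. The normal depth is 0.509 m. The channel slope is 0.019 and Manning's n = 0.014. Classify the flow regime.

For a circular section of diameter D = 0.725 m at depth y = 0.509 m, the central angle is θ = 2 arccos(1 − 2y/D) = 3.974 rad. Then A = (D²/8)(θ − sin θ) = 0.3097 m² and P = Dθ/2 = 1.44 m.
Hydraulic radius R = A/P = 0.3097/1.44 = 0.215 m.
V = (1/n) R^(2/3) √S = (1/0.014) × 0.215^(2/3) × √0.019 = 3.533 m/s. Hydraulic depth D_h = A/T = 0.3097/0.6632 = 0.4669 m.
Froude number Fr = V/√(g·D_h) = 3.533/√(9.81×0.4669) = 1.65, which is greater than 1, so the flow is supercritical.

supercritical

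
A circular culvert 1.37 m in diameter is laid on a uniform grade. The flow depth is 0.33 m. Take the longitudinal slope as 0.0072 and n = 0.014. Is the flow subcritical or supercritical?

For a circular section of diameter D = 1.37 m at depth y = 0.33 m, the central angle is θ = 2 arccos(1 − 2y/D) = 2.052 rad. Then A = (D²/8)(θ − sin θ) = 0.2735 m² and P = Dθ/2 = 1.406 m.
Hydraulic radius R = A/P = 0.2735/1.406 = 0.1945 m.
V = (1/n) R^(2/3) √S = (1/0.014) × 0.1945^(2/3) × √0.0072 = 2.035 m/s. Hydraulic depth D_h = A/T = 0.2735/1.172 = 0.2334 m.
Froude number Fr = V/√(g·D_h) = 2.035/√(9.81×0.2334) = 1.34, which is greater than 1, so the flow is supercritical.

supercritical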